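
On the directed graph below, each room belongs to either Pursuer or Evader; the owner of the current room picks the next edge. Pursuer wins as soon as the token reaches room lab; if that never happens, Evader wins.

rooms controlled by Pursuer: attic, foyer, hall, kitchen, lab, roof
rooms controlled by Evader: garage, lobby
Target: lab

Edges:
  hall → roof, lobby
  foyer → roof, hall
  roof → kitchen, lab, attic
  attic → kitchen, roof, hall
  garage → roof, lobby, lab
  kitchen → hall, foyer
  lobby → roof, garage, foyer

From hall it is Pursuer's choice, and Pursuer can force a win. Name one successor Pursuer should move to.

roof

A0 = {lab}
A1: add {roof} — roof (Pursuer) has roof→lab.
A2: add {attic, foyer, hall} — hall (Pursuer) has hall→roof; foyer (Pursuer) has foyer→roof; attic (Pursuer) has attic→roof.
A3: add {kitchen} — kitchen (Pursuer) has kitchen→hall.
A4 = A3; e.g. garage (Evader) can still go to lobby. Fixed point.
From hall, successor roof is in the attractor (rank 1); the other successor lobby is not.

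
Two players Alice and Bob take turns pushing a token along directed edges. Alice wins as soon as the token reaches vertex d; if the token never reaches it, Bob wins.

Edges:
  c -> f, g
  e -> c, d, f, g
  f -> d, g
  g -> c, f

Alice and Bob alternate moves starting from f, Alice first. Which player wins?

Alice

Track states (vertex, player-to-move).
A0 = {(d,Alice), (d,Bob)}
A1: add {(e,Alice), (f,Alice)}.
(f,Alice) ∈ A1 ⇒ Alice forces the target.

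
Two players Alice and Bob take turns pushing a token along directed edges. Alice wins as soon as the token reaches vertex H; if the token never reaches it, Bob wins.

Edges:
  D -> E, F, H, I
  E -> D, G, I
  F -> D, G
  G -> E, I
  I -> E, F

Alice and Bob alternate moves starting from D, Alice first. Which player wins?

Track states (vertex, player-to-move).
A0 = {(H,Alice), (H,Bob)}
A1: add {(D,Alice)}.
(D,Alice) ∈ A1 ⇒ Alice forces the target.

Alice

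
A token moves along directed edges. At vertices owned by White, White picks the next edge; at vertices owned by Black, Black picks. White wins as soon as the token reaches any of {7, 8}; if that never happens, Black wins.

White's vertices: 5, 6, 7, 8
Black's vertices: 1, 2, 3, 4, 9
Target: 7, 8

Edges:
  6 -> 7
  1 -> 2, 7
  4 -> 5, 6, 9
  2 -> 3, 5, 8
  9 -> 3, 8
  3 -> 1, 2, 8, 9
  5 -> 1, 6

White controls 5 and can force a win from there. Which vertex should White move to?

6

A0 = {7, 8}
A1: add {6} — 6 (White) has 6→7.
A2: add {5} — 5 (White) has 5→6.
A3 = A2; e.g. 1 (Black) can still go to 2. Fixed point.
From 5, successor 6 is in the attractor (rank 1); the other successor 1 is not.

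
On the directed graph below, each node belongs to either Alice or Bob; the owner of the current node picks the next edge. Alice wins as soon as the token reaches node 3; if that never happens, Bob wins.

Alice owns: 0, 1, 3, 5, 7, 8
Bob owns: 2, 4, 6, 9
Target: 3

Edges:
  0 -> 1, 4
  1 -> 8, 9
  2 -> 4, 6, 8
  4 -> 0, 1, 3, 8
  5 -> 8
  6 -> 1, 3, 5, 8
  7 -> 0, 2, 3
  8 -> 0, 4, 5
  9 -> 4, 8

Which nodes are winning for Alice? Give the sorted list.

3, 7

A0 = {3}
A1: add {7} — 7 (Alice) has 7→3.
A2 = A1; e.g. 0 (Alice) has no edge into A1. Fixed point.
Alice's winning region = {3, 7}.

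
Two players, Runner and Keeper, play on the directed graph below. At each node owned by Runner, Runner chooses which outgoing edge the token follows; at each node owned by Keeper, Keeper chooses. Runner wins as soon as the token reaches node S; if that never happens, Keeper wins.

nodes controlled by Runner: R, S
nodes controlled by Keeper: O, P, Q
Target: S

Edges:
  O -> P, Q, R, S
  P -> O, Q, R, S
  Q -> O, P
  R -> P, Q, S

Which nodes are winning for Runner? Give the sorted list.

A0 = {S}
A1: add {R} — R (Runner) has R→S.
A2 = A1; e.g. O (Keeper) can still go to P. Fixed point.
Runner's winning region = {R, S}.

R, S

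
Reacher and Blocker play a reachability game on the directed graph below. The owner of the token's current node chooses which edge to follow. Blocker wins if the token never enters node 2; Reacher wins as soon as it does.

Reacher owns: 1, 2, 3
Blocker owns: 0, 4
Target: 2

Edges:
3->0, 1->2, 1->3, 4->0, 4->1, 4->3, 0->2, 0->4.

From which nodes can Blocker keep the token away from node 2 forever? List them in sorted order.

0, 3, 4

A0 = {2}
A1: add {1} — 1 (Reacher) has 1→2.
A2 = A1; e.g. 0 (Blocker) can still go to 4. Fixed point.
Reacher's attractor = {1, 2}; Blocker avoids the target exactly from the complement.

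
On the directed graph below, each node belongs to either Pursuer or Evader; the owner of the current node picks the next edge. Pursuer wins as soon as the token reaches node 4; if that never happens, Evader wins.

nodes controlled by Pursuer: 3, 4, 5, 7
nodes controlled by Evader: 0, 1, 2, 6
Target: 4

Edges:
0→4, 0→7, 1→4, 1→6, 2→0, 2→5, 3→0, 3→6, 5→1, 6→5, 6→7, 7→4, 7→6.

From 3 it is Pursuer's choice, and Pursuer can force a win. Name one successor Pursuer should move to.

A0 = {4}
A1: add {7} — 7 (Pursuer) has 7→4.
A2: add {0} — 0 (Evader): all of {4, 7} already in.
A3: add {3} — 3 (Pursuer) has 3→0.
A4 = A3; e.g. 1 (Evader) can still go to 6. Fixed point.
From 3, successor 0 is in the attractor (rank 2); the other successor 6 is not.

0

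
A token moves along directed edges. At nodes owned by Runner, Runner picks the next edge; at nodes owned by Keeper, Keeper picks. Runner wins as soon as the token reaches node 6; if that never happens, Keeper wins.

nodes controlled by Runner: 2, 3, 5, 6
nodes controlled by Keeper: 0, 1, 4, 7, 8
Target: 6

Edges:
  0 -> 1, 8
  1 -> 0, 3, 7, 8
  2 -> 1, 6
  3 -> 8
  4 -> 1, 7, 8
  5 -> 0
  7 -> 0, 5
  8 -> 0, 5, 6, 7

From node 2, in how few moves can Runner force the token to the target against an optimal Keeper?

A0 = {6}
A1: add {2} — 2 (Runner) has 2→6.
A2 = A1; e.g. 0 (Keeper) can still go to 1. Fixed point.
2 enters the attractor at level 1, so Runner can force the target in 1 move from there.

1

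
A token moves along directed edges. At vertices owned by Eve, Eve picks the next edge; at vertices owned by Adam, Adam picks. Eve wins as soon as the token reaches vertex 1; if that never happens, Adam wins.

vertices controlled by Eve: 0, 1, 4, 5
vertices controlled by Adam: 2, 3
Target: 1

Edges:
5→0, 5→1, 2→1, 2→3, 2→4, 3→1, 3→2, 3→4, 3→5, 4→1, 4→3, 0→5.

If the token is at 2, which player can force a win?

Adam

A0 = {1}
A1: add {4, 5} — 4 (Eve) has 4→1; 5 (Eve) has 5→1.
A2: add {0} — 0 (Eve) has 0→5.
A3 = A2; e.g. 2 (Adam) can still go to 3. Fixed point.
2 never enters the attractor, so Adam can avoid the target forever.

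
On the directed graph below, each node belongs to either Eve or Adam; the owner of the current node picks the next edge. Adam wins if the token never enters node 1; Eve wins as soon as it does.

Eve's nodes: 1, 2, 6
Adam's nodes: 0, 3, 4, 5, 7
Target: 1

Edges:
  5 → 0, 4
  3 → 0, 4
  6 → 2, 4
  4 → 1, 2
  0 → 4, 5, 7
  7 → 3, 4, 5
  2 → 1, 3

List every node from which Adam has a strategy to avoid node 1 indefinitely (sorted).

0, 3, 5, 7

A0 = {1}
A1: add {2} — 2 (Eve) has 2→1.
A2: add {4, 6} — 4 (Adam): all of {1, 2} already in; 6 (Eve) has 6→2.
A3 = A2; e.g. 0 (Adam) can still go to 5. Fixed point.
Eve's attractor = {1, 2, 4, 6}; Adam avoids the target exactly from the complement.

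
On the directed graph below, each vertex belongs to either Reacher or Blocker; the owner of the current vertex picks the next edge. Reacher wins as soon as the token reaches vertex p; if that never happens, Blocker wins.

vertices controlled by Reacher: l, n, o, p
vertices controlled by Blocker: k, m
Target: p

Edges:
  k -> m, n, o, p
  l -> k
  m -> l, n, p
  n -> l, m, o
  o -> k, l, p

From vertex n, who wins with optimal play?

Reacher

A0 = {p}
A1: add {o} — o (Reacher) has o→p.
A2: add {n} — n (Reacher) has n→o.
A3 = A2; e.g. k (Blocker) can still go to m. Fixed point.
n ∈ A2, so Reacher can force the target.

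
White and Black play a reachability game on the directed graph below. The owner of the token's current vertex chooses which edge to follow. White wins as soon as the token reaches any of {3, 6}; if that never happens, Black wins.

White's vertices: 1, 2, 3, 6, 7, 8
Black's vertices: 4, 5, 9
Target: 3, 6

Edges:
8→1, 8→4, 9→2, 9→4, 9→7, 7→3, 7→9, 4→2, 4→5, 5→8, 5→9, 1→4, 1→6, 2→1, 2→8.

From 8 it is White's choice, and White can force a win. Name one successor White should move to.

1

A0 = {3, 6}
A1: add {1, 7} — 1 (White) has 1→6; 7 (White) has 7→3.
A2: add {2, 8} — 2 (White) has 2→1; 8 (White) has 8→1.
A3 = A2; e.g. 4 (Black) can still go to 5. Fixed point.
From 8, successor 1 is in the attractor (rank 1); the other successor 4 is not.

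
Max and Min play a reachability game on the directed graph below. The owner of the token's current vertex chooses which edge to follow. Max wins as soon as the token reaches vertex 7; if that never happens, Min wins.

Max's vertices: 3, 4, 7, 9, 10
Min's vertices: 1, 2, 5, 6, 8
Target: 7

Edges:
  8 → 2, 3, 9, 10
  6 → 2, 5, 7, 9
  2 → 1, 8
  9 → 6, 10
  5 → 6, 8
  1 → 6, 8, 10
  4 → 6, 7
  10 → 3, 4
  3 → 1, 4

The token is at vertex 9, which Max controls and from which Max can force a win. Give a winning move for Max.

10

A0 = {7}
A1: add {4} — 4 (Max) has 4→7.
A2: add {3, 10} — 3 (Max) has 3→4; 10 (Max) has 10→4.
A3: add {9} — 9 (Max) has 9→10.
A4 = A3; e.g. 1 (Min) can still go to 6. Fixed point.
From 9, successor 10 is in the attractor (rank 2); the other successor 6 is not.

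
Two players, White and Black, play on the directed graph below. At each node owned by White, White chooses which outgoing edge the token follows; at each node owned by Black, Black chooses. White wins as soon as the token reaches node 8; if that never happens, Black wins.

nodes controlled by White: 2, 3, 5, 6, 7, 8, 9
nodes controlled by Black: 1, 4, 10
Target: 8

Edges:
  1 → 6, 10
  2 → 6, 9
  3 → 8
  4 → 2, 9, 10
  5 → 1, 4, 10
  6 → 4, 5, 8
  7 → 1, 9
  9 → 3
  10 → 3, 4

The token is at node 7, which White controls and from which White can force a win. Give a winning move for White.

9

A0 = {8}
A1: add {3, 6} — 3 (White) has 3→8; 6 (White) has 6→8.
A2: add {2, 9} — 2 (White) has 2→6; 9 (White) has 9→3.
A3: add {7} — 7 (White) has 7→9.
A4 = A3; e.g. 1 (Black) can still go to 10. Fixed point.
From 7, successor 9 is in the attractor (rank 2); the other successor 1 is not.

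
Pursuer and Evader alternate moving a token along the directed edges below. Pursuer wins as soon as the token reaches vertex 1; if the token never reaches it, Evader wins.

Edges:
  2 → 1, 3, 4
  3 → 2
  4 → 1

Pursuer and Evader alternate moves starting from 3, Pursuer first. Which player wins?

Track states (vertex, player-to-move).
A0 = {(1,Pursuer), (1,Evader)}
A1: add {(2,Pursuer), (4,Pursuer), (4,Evader)}.
A2: add {(3,Evader)}.
A3 = A2; e.g. (2,Evader) stays out. (3,Pursuer) never enters ⇒ Evader avoids the target.

Evader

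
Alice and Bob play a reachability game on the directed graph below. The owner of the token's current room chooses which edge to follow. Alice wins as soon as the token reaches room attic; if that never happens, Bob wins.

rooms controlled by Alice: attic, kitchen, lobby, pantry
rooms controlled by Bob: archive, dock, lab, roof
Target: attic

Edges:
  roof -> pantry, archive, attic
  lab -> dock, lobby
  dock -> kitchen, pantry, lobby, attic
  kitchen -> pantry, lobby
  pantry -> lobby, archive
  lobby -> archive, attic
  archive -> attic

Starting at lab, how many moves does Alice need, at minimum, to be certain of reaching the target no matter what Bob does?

4

A0 = {attic}
A1: add {archive, lobby} — lobby (Alice) has lobby→attic; archive (Bob): all of {attic} already in.
A2: add {kitchen, pantry} — kitchen (Alice) has kitchen→lobby; pantry (Alice) has pantry→lobby.
A3: add {dock, roof} — roof (Bob): all of {pantry, archive, attic} already in; dock (Bob): all of {kitchen, pantry, lobby, attic} already in.
A4: add {lab} — lab (Bob): all of {dock, lobby} already in.
A4 = all vertices. Fixed point.
lab enters the attractor at level 4, so Alice can force the target in 4 moves from there.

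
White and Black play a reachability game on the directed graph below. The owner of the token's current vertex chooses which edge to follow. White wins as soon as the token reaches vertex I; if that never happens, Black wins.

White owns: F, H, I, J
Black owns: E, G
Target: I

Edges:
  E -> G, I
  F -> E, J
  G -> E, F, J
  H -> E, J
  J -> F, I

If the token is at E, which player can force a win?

Black

A0 = {I}
A1: add {J} — J (White) has J→I.
A2: add {F, H} — F (White) has F→J; H (White) has H→J.
A3 = A2; e.g. E (Black) can still go to G. Fixed point.
E never enters the attractor, so Black can avoid the target forever.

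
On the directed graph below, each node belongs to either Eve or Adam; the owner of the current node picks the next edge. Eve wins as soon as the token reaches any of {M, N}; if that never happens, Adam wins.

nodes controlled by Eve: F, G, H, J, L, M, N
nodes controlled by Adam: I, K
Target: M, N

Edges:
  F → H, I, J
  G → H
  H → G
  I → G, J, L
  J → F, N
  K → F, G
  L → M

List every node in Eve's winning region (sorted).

F, J, L, M, N

A0 = {M, N}
A1: add {J, L} — J (Eve) has J→N; L (Eve) has L→M.
A2: add {F} — F (Eve) has F→J.
A3 = A2; e.g. G (Eve) has no edge into A2. Fixed point.
Eve's winning region = {F, J, L, M, N}.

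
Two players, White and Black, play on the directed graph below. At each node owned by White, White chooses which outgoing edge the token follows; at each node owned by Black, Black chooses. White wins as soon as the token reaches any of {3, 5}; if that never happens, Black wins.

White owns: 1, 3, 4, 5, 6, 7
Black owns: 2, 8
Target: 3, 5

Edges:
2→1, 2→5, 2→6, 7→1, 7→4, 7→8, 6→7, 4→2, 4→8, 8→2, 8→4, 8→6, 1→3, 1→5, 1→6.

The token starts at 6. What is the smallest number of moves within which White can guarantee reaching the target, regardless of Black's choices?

3

A0 = {3, 5}
A1: add {1} — 1 (White) has 1→3.
A2: add {7} — 7 (White) has 7→1.
A3: add {6} — 6 (White) has 6→7.
6 enters the attractor at level 3, so White can force the target in 3 moves from there.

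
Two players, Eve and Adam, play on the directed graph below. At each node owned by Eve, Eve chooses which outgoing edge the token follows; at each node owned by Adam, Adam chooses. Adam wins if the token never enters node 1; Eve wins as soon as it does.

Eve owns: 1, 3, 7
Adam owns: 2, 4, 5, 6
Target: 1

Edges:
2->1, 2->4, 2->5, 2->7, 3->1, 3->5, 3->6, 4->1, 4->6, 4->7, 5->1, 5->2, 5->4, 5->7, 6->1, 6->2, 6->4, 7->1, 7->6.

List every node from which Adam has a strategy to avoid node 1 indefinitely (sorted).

A0 = {1}
A1: add {3, 7} — 3 (Eve) has 3→1; 7 (Eve) has 7→1.
A2 = A1; e.g. 2 (Adam) can still go to 4. Fixed point.
Eve's attractor = {1, 3, 7}; Adam avoids the target exactly from the complement.

2, 4, 5, 6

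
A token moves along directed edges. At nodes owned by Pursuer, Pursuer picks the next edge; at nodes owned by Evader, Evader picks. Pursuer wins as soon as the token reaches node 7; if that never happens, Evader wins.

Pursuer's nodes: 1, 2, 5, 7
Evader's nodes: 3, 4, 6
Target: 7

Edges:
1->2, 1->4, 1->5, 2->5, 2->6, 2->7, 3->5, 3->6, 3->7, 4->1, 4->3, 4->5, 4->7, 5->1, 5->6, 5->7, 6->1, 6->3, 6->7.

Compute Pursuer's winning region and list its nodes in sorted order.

1, 2, 5, 7

A0 = {7}
A1: add {2, 5} — 2 (Pursuer) has 2→7; 5 (Pursuer) has 5→7.
A2: add {1} — 1 (Pursuer) has 1→2.
A3 = A2; e.g. 3 (Evader) can still go to 6. Fixed point.
Pursuer's winning region = {1, 2, 5, 7}.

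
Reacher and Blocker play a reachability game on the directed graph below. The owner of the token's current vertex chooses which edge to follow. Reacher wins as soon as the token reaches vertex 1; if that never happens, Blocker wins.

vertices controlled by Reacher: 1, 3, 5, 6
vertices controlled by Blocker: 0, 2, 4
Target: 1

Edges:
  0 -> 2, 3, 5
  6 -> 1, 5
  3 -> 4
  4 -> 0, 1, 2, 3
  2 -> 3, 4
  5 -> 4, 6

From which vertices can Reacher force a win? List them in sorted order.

1, 5, 6

A0 = {1}
A1: add {6} — 6 (Reacher) has 6→1.
A2: add {5} — 5 (Reacher) has 5→6.
A3 = A2; e.g. 0 (Blocker) can still go to 2. Fixed point.
Reacher's winning region = {1, 5, 6}.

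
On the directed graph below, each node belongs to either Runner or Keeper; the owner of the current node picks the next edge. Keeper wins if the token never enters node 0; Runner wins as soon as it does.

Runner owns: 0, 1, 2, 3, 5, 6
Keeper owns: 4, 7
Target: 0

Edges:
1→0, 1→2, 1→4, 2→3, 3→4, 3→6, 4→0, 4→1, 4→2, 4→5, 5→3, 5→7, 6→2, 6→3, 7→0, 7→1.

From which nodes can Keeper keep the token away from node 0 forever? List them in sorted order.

2, 3, 4, 6

A0 = {0}
A1: add {1} — 1 (Runner) has 1→0.
A2: add {7} — 7 (Keeper): all of {0, 1} already in.
A3: add {5} — 5 (Runner) has 5→7.
A4 = A3; e.g. 2 (Runner) has no edge into A3. Fixed point.
Runner's attractor = {0, 1, 5, 7}; Keeper avoids the target exactly from the complement.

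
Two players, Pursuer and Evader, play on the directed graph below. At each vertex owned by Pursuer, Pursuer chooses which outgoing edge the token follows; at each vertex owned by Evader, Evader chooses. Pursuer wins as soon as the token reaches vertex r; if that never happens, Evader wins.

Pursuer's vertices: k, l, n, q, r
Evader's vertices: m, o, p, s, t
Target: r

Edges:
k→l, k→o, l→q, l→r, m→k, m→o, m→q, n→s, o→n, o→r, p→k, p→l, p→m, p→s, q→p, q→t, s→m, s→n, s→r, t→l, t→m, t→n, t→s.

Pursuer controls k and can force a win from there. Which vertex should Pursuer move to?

A0 = {r}
A1: add {l} — l (Pursuer) has l→r.
A2: add {k} — k (Pursuer) has k→l.
A3 = A2; e.g. m (Evader) can still go to o. Fixed point.
From k, successor l is in the attractor (rank 1); the other successor o is not.

l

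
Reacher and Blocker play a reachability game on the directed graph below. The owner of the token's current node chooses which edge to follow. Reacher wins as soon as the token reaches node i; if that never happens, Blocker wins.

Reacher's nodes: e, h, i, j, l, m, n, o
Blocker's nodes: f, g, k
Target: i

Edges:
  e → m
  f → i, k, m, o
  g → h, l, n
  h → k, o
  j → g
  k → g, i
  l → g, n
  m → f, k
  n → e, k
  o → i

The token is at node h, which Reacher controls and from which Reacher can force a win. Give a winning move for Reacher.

o

A0 = {i}
A1: add {o} — o (Reacher) has o→i.
A2: add {h} — h (Reacher) has h→o.
A3 = A2; e.g. e (Reacher) has no edge into A2. Fixed point.
From h, successor o is in the attractor (rank 1); the other successor k is not.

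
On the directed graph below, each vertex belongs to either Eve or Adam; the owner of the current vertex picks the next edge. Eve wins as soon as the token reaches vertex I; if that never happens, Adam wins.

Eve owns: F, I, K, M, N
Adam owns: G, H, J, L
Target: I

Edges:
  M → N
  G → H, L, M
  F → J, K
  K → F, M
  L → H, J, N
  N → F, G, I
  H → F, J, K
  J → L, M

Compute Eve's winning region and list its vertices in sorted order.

F, I, K, M, N

A0 = {I}
A1: add {N} — N (Eve) has N→I.
A2: add {M} — M (Eve) has M→N.
A3: add {K} — K (Eve) has K→M.
A4: add {F} — F (Eve) has F→K.
A5 = A4; e.g. G (Adam) can still go to H. Fixed point.
Eve's winning region = {F, I, K, M, N}.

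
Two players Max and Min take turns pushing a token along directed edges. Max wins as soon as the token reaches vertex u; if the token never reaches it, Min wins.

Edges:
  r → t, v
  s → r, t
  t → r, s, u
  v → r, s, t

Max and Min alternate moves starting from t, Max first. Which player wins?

Max

Track states (vertex, player-to-move).
A0 = {(u,Max), (u,Min)}
A1: add {(t,Max)}.
(t,Max) ∈ A1 ⇒ Max forces the target.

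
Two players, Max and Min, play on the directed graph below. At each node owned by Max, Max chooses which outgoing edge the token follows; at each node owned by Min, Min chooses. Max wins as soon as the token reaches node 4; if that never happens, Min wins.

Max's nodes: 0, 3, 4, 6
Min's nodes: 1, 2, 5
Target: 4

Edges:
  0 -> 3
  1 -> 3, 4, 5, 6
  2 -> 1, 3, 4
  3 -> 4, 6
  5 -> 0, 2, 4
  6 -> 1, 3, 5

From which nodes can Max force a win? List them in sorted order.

A0 = {4}
A1: add {3} — 3 (Max) has 3→4.
A2: add {0, 6} — 0 (Max) has 0→3; 6 (Max) has 6→3.
A3 = A2; e.g. 1 (Min) can still go to 5. Fixed point.
Max's winning region = {0, 3, 4, 6}.

0, 3, 4, 6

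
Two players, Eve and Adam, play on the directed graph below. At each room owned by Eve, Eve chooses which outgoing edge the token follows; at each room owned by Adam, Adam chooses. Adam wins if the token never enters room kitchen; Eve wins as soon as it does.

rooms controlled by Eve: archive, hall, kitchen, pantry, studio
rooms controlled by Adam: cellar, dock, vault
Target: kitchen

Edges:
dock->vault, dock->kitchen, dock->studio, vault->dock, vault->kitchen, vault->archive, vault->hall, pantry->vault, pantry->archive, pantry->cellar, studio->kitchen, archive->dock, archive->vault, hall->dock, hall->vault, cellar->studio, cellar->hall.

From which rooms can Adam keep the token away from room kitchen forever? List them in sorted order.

archive, cellar, dock, hall, pantry, vault

A0 = {kitchen}
A1: add {studio} — studio (Eve) has studio→kitchen.
A2 = A1; e.g. dock (Adam) can still go to vault. Fixed point.
Eve's attractor = {kitchen, studio}; Adam avoids the target exactly from the complement.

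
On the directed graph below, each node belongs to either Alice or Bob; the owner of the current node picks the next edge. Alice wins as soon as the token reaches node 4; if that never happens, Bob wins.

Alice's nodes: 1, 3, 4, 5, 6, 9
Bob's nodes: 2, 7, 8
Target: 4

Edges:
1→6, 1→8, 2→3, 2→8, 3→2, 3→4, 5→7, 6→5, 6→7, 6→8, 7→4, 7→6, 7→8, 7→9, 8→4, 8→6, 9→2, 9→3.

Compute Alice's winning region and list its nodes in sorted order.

A0 = {4}
A1: add {3} — 3 (Alice) has 3→4.
A2: add {9} — 9 (Alice) has 9→3.
A3 = A2; e.g. 1 (Alice) has no edge into A2. Fixed point.
Alice's winning region = {3, 4, 9}.

3, 4, 9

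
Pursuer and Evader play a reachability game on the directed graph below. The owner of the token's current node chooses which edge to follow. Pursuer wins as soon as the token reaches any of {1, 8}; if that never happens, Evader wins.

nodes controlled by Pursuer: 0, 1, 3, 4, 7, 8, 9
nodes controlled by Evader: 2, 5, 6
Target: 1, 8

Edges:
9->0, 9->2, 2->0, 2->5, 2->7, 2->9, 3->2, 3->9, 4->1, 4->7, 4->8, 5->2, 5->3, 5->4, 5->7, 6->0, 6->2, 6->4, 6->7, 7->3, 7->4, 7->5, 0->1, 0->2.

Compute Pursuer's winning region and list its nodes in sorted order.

A0 = {1, 8}
A1: add {0, 4} — 0 (Pursuer) has 0→1; 4 (Pursuer) has 4→1.
A2: add {7, 9} — 7 (Pursuer) has 7→4; 9 (Pursuer) has 9→0.
A3: add {3} — 3 (Pursuer) has 3→9.
A4 = A3; e.g. 2 (Evader) can still go to 5. Fixed point.
Pursuer's winning region = {0, 1, 3, 4, 7, 8, 9}.

0, 1, 3, 4, 7, 8, 9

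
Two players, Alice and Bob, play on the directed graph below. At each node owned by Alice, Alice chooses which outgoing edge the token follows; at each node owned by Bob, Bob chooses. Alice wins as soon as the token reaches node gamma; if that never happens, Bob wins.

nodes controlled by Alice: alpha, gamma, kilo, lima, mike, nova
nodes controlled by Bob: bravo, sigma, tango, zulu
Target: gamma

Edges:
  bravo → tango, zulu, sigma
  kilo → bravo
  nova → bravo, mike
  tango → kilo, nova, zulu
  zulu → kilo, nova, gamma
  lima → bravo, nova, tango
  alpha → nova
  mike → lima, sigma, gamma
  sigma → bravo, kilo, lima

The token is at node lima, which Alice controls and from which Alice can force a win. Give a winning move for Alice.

A0 = {gamma}
A1: add {mike} — mike (Alice) has mike→gamma.
A2: add {nova} — nova (Alice) has nova→mike.
A3: add {alpha, lima} — lima (Alice) has lima→nova; alpha (Alice) has alpha→nova.
A4 = A3; e.g. bravo (Bob) can still go to tango. Fixed point.
From lima, successor nova is in the attractor (rank 2); the other successors bravo, tango are not.

nova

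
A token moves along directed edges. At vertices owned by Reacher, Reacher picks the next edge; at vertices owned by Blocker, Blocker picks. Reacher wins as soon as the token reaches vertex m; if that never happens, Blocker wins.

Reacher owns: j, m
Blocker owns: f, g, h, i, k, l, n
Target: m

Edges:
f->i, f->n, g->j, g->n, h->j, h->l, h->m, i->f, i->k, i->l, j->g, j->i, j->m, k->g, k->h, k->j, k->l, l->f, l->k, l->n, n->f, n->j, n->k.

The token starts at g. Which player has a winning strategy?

A0 = {m}
A1: add {j} — j (Reacher) has j→m.
A2 = A1; e.g. f (Blocker) can still go to i. Fixed point.
g never enters the attractor, so Blocker can avoid the target forever.

Blocker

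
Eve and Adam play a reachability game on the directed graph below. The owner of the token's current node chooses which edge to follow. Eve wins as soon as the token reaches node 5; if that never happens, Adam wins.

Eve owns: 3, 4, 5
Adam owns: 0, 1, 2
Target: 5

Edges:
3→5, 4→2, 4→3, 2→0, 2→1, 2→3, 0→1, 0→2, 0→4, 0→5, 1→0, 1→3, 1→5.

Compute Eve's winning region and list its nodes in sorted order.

3, 4, 5

A0 = {5}
A1: add {3} — 3 (Eve) has 3→5.
A2: add {4} — 4 (Eve) has 4→3.
A3 = A2; e.g. 0 (Adam) can still go to 1. Fixed point.
Eve's winning region = {3, 4, 5}.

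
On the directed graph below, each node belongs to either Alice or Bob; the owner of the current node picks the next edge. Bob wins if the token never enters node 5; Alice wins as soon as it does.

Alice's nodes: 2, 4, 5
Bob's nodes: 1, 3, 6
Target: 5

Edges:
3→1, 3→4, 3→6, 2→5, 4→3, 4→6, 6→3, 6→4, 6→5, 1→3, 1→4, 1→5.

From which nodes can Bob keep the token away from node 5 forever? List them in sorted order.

A0 = {5}
A1: add {2} — 2 (Alice) has 2→5.
A2 = A1; e.g. 1 (Bob) can still go to 3. Fixed point.
Alice's attractor = {2, 5}; Bob avoids the target exactly from the complement.

1, 3, 4, 6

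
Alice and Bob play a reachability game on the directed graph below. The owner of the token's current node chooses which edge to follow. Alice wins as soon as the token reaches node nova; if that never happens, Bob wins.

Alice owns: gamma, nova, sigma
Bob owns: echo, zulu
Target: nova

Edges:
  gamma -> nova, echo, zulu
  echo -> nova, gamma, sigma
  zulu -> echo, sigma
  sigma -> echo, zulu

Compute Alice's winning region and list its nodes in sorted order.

A0 = {nova}
A1: add {gamma} — gamma (Alice) has gamma→nova.
A2 = A1; e.g. echo (Bob) can still go to sigma. Fixed point.
Alice's winning region = {gamma, nova}.

gamma, nova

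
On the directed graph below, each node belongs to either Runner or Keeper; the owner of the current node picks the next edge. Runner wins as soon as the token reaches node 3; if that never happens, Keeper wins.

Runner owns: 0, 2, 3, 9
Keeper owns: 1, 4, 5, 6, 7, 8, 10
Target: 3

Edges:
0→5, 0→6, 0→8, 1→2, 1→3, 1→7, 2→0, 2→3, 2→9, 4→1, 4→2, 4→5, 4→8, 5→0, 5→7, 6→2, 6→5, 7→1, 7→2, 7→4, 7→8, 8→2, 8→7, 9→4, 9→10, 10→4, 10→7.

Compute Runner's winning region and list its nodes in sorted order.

A0 = {3}
A1: add {2} — 2 (Runner) has 2→3.
A2 = A1; e.g. 0 (Runner) has no edge into A1. Fixed point.
Runner's winning region = {2, 3}.

2, 3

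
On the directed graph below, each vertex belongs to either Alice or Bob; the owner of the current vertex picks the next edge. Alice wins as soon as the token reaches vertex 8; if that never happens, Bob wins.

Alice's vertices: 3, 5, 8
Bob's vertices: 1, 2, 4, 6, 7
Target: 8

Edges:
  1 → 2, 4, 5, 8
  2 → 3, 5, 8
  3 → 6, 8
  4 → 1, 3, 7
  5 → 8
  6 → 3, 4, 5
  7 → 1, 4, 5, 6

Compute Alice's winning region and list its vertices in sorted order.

2, 3, 5, 8

A0 = {8}
A1: add {3, 5} — 3 (Alice) has 3→8; 5 (Alice) has 5→8.
A2: add {2} — 2 (Bob): all of {3, 5, 8} already in.
A3 = A2; e.g. 1 (Bob) can still go to 4. Fixed point.
Alice's winning region = {2, 3, 5, 8}.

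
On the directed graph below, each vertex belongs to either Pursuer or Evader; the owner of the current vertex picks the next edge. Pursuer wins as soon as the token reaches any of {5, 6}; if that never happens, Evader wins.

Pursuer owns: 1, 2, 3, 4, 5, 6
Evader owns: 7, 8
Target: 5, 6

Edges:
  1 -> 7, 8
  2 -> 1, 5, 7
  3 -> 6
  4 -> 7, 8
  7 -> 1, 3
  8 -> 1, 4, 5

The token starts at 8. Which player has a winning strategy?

A0 = {5, 6}
A1: add {2, 3} — 2 (Pursuer) has 2→5; 3 (Pursuer) has 3→6.
A2 = A1; e.g. 1 (Pursuer) has no edge into A1. Fixed point.
8 never enters the attractor, so Evader can avoid the target forever.

Evader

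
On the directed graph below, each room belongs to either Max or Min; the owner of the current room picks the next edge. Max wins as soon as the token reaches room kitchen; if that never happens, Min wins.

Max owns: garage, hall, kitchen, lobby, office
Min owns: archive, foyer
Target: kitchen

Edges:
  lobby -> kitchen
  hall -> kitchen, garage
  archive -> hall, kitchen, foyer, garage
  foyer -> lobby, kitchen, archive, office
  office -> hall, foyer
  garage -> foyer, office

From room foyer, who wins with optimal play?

A0 = {kitchen}
A1: add {hall, lobby} — lobby (Max) has lobby→kitchen; hall (Max) has hall→kitchen.
A2: add {office} — office (Max) has office→hall.
A3: add {garage} — garage (Max) has garage→office.
A4 = A3; e.g. archive (Min) can still go to foyer. Fixed point.
foyer never enters the attractor, so Min can avoid the target forever.

Min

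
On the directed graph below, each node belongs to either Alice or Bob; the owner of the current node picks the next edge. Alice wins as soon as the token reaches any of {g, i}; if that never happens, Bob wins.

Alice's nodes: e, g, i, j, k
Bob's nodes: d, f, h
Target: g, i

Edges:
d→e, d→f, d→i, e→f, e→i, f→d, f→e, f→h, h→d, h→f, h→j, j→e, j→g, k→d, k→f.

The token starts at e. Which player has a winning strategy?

A0 = {g, i}
A1: add {e, j} — e (Alice) has e→i; j (Alice) has j→g.
A2 = A1; e.g. d (Bob) can still go to f. Fixed point.
e ∈ A1, so Alice can force the target.

Alice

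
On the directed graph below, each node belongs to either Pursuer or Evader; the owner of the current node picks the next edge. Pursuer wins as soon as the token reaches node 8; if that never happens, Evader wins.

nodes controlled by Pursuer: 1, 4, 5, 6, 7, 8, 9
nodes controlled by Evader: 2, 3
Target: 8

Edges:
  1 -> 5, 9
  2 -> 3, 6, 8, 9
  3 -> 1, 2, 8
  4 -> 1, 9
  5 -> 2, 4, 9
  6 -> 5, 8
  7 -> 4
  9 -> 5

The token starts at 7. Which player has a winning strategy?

A0 = {8}
A1: add {6} — 6 (Pursuer) has 6→8.
A2 = A1; e.g. 1 (Pursuer) has no edge into A1. Fixed point.
7 never enters the attractor, so Evader can avoid the target forever.

Evader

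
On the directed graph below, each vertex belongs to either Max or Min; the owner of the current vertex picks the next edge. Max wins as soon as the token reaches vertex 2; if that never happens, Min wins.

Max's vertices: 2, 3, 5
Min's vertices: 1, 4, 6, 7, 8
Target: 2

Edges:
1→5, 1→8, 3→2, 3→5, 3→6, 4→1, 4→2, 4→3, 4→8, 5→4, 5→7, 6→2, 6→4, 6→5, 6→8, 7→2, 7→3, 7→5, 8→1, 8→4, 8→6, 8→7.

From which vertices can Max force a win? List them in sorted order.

A0 = {2}
A1: add {3} — 3 (Max) has 3→2.
A2 = A1; e.g. 1 (Min) can still go to 5. Fixed point.
Max's winning region = {2, 3}.

2, 3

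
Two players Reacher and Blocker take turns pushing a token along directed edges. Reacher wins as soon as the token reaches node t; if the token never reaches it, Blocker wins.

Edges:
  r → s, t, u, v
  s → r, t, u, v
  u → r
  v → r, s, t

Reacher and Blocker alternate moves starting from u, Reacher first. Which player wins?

Blocker

Track states (vertex, player-to-move).
A0 = {(t,Reacher), (t,Blocker)}
A1: add {(r,Reacher), (s,Reacher), (v,Reacher)}.
A2: add {(u,Blocker), (v,Blocker)}.
A3 = A2; e.g. (r,Blocker) stays out. (u,Reacher) never enters ⇒ Blocker avoids the target.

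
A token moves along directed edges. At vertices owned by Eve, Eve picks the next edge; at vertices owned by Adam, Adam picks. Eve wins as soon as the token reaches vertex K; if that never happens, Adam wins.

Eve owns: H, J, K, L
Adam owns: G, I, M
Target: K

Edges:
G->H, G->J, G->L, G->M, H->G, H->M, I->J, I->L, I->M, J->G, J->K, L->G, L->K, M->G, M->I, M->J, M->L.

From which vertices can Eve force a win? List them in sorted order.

J, K, L

A0 = {K}
A1: add {J, L} — J (Eve) has J→K; L (Eve) has L→K.
A2 = A1; e.g. G (Adam) can still go to H. Fixed point.
Eve's winning region = {J, K, L}.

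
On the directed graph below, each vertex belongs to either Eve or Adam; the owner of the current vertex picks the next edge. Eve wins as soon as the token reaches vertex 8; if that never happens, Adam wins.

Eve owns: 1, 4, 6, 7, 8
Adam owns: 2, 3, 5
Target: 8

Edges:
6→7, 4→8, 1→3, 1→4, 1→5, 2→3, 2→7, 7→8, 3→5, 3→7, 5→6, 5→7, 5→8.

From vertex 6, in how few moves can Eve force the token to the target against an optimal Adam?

2

A0 = {8}
A1: add {4, 7} — 4 (Eve) has 4→8; 7 (Eve) has 7→8.
A2: add {1, 6} — 1 (Eve) has 1→4; 6 (Eve) has 6→7.
6 enters the attractor at level 2, so Eve can force the target in 2 moves from there.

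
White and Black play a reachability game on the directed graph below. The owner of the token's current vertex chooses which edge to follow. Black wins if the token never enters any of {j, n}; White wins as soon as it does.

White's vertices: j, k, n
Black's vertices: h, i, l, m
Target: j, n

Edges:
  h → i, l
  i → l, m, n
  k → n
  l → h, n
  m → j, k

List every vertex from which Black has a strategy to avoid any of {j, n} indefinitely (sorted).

h, i, l

A0 = {j, n}
A1: add {k} — k (White) has k→n.
A2: add {m} — m (Black): all of {j, k} already in.
A3 = A2; e.g. h (Black) can still go to i. Fixed point.
White's attractor = {j, k, m, n}; Black avoids the target exactly from the complement.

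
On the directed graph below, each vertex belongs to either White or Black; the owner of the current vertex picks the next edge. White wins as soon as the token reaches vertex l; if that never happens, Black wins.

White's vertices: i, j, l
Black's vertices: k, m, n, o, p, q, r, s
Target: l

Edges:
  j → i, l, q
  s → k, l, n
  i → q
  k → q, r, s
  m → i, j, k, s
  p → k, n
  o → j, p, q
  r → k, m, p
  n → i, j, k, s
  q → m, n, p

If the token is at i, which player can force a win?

Black

A0 = {l}
A1: add {j} — j (White) has j→l.
A2 = A1; e.g. i (White) has no edge into A1. Fixed point.
i never enters the attractor, so Black can avoid the target forever.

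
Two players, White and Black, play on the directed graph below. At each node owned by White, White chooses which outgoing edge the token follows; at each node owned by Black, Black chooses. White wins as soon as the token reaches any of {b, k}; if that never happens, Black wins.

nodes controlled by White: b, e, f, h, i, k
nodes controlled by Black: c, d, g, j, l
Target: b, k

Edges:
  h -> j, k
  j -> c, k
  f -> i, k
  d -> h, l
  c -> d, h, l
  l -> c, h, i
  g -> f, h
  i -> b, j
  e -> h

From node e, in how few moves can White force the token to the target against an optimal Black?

2

A0 = {b, k}
A1: add {f, h, i} — f (White) has f→k; h (White) has h→k; i (White) has i→b.
A2: add {e, g} — e (White) has e→h; g (Black): all of {f, h} already in.
A3 = A2; e.g. c (Black) can still go to d. Fixed point.
e enters the attractor at level 2, so White can force the target in 2 moves from there.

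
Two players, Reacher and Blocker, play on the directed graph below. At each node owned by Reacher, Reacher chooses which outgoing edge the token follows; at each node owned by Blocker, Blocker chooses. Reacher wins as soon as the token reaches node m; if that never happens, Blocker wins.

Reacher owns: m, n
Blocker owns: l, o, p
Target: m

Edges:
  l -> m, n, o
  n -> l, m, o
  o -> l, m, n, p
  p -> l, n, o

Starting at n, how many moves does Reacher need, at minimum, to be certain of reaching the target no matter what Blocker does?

A0 = {m}
A1: add {n} — n (Reacher) has n→m.
A2 = A1; e.g. l (Blocker) can still go to o. Fixed point.
n enters the attractor at level 1, so Reacher can force the target in 1 move from there.

1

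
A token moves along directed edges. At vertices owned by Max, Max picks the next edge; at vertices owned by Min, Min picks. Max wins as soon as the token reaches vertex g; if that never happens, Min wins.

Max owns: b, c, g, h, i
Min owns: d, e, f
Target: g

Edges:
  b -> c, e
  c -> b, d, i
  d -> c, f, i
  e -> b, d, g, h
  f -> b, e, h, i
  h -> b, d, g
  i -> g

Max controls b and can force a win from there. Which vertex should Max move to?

A0 = {g}
A1: add {h, i} — h (Max) has h→g; i (Max) has i→g.
A2: add {c} — c (Max) has c→i.
A3: add {b} — b (Max) has b→c.
A4 = A3; e.g. d (Min) can still go to f. Fixed point.
From b, successor c is in the attractor (rank 2); the other successor e is not.

c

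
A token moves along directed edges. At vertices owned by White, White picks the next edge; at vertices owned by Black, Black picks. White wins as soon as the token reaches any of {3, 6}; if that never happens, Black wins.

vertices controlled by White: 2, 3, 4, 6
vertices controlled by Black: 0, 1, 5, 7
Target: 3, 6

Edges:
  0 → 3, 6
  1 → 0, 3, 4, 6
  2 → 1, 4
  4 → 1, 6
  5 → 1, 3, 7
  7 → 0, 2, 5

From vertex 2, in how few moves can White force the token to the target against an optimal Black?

A0 = {3, 6}
A1: add {0, 4} — 0 (Black): all of {3, 6} already in; 4 (White) has 4→6.
A2: add {1, 2} — 1 (Black): all of {0, 3, 4, 6} already in; 2 (White) has 2→4.
A3 = A2; e.g. 5 (Black) can still go to 7. Fixed point.
2 enters the attractor at level 2, so White can force the target in 2 moves from there.

2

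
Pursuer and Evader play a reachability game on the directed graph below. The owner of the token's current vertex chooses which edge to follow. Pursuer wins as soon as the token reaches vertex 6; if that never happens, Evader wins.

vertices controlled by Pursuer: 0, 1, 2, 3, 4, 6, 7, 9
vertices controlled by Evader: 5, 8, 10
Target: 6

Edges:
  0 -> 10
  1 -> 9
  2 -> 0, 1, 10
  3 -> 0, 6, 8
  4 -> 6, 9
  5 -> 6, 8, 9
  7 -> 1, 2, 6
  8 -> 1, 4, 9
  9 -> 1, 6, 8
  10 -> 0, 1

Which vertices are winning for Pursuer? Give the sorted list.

A0 = {6}
A1: add {3, 4, 7, 9} — 3 (Pursuer) has 3→6; 4 (Pursuer) has 4→6; 7 (Pursuer) has 7→6; 9 (Pursuer) has 9→6.
A2: add {1} — 1 (Pursuer) has 1→9.
A3: add {2, 8} — 2 (Pursuer) has 2→1; 8 (Evader): all of {1, 4, 9} already in.
A4: add {5} — 5 (Evader): all of {6, 8, 9} already in.
A5 = A4; e.g. 0 (Pursuer) has no edge into A4. Fixed point.
Pursuer's winning region = {1, 2, 3, 4, 5, 6, 7, 8, 9}.

1, 2, 3, 4, 5, 6, 7, 8, 9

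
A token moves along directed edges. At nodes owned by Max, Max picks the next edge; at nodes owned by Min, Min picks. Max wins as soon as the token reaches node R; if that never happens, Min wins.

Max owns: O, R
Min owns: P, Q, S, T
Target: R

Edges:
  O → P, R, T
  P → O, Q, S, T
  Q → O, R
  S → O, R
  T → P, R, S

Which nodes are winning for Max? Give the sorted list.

A0 = {R}
A1: add {O} — O (Max) has O→R.
A2: add {Q, S} — Q (Min): all of {O, R} already in; S (Min): all of {O, R} already in.
A3 = A2; e.g. P (Min) can still go to T. Fixed point.
Max's winning region = {O, Q, R, S}.

O, Q, R, S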